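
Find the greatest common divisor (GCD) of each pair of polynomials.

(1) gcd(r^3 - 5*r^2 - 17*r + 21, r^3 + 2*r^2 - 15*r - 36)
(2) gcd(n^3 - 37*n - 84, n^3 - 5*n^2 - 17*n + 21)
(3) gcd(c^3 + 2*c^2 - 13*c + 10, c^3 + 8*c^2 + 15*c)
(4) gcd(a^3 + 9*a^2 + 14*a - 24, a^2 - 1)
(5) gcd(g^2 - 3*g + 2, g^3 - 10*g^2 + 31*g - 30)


(1) = gcd((r - 7)*(r - 1)*(r + 3), (r - 4)*(r + 3)^2) = r + 3
(2) = n^2 - 4*n - 21
(3) = gcd((c - 2)*(c - 1)*(c + 5), c*(c + 3)*(c + 5)) = c + 5
(4) = a - 1
(5) = g - 2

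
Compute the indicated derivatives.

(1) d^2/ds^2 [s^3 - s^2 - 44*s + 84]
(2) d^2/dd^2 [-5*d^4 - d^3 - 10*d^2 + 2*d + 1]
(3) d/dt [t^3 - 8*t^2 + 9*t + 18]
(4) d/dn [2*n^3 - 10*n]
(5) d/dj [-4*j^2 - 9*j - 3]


(1) = 6*s - 2
(2) = -60*d^2 - 6*d - 20
(3) = 3*t^2 - 16*t + 9
(4) = 6*n^2 - 10
(5) = -8*j - 9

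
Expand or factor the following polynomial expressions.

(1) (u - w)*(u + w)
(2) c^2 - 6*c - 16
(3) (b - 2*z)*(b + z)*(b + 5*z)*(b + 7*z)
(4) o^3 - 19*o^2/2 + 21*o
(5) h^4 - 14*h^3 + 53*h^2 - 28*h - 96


(1) = u^2 - w^2
(2) = (c - 8)*(c + 2)
(3) = b^4 + 11*b^3*z + 21*b^2*z^2 - 59*b*z^3 - 70*z^4
(4) = o*(o - 6)*(o - 7/2)
(5) = (h - 8)*(h - 4)*(h - 3)*(h + 1)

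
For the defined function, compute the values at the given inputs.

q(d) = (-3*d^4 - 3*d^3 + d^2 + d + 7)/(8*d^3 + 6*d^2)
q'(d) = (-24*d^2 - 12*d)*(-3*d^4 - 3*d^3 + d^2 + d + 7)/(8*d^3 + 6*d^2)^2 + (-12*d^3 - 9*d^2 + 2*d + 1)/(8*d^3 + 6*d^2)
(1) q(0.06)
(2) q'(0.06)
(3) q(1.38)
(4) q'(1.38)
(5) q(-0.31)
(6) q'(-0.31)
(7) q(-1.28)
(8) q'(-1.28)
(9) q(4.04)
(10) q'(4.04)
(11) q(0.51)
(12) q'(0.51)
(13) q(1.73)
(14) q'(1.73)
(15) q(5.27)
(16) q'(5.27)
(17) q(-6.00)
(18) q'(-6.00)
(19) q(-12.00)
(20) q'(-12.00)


(1) = 302.77
(2) = -10419.46
(3) = -0.26
(4) = -0.88
(5) = 20.24
(6) = 84.22
(7) = -0.81
(8) = -4.05
(9) = -1.55
(10) = -0.39
(11) = 2.73
(12) = -13.62
(13) = -0.52
(14) = -0.62
(15) = -2.03
(16) = -0.38
(17) = 2.12
(18) = -0.38
(19) = 4.39
(20) = -0.38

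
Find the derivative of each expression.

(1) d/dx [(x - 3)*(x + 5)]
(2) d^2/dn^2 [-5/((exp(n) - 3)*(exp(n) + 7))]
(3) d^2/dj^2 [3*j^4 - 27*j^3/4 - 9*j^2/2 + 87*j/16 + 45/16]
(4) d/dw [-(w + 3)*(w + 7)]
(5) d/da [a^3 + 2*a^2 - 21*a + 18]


(1) = 2*x + 2
(2) = 20*(-exp(3*n) - 3*exp(2*n) - 25*exp(n) - 21)*exp(n)/(exp(6*n) + 12*exp(5*n) - 15*exp(4*n) - 440*exp(3*n) + 315*exp(2*n) + 5292*exp(n) - 9261)
(3) = 36*j^2 - 81*j/2 - 9
(4) = -2*w - 10
(5) = 3*a^2 + 4*a - 21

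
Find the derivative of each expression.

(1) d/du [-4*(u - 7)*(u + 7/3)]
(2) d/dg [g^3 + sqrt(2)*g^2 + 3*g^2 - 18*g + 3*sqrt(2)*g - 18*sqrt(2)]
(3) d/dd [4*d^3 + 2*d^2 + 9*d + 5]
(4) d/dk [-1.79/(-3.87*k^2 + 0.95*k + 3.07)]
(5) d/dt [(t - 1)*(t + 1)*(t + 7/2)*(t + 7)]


(1) = 56/3 - 8*u
(2) = 3*g^2 + 2*sqrt(2)*g + 6*g - 18 + 3*sqrt(2)
(3) = 12*d^2 + 4*d + 9
(4) = (1.7005 - 13.8546*k)/(-3.87*k^2 + 0.95*k + 3.07)^2
(5) = 4*t^3 + 63*t^2/2 + 47*t - 21/2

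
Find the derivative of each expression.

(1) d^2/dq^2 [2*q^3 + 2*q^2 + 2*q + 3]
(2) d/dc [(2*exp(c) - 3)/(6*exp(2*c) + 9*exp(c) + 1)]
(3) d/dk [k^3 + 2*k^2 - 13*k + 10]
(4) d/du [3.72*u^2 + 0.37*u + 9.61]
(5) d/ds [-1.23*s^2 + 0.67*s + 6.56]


(1) = 12*q + 4
(2) = (-12*exp(2*c) + 36*exp(c) + 29)*exp(c)/(36*exp(4*c) + 108*exp(3*c) + 93*exp(2*c) + 18*exp(c) + 1)
(3) = 3*k^2 + 4*k - 13
(4) = 7.44*u + 0.37
(5) = 0.67 - 2.46*s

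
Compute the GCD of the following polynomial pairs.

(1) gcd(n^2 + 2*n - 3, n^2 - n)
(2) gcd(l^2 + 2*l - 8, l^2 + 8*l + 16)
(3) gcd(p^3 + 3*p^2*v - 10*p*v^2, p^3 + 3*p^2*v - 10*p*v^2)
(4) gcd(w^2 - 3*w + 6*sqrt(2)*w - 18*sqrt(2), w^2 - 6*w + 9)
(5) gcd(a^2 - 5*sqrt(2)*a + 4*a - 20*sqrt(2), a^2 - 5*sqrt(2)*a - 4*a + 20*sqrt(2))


(1) = n - 1
(2) = l + 4
(3) = gcd(p*(p - 2*v)*(p + 5*v), p*(p - 2*v)*(p + 5*v)) = p^3 + 3*p^2*v - 10*p*v^2
(4) = w - 3
(5) = a - 5*sqrt(2)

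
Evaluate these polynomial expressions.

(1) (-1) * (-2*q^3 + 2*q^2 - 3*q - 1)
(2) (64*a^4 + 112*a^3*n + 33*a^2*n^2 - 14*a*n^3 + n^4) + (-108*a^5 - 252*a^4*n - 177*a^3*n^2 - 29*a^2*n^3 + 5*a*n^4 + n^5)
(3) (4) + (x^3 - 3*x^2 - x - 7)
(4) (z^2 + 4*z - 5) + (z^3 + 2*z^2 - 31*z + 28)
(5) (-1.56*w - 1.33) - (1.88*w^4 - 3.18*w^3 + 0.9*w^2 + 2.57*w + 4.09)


(1) = 2*q^3 - 2*q^2 + 3*q + 1
(2) = -108*a^5 - 252*a^4*n + 64*a^4 - 177*a^3*n^2 + 112*a^3*n - 29*a^2*n^3 + 33*a^2*n^2 + 5*a*n^4 - 14*a*n^3 + n^5 + n^4
(3) = x^3 - 3*x^2 - x - 3
(4) = z^3 + 3*z^2 - 27*z + 23
(5) = -1.88*w^4 + 3.18*w^3 - 0.9*w^2 - 4.13*w - 5.42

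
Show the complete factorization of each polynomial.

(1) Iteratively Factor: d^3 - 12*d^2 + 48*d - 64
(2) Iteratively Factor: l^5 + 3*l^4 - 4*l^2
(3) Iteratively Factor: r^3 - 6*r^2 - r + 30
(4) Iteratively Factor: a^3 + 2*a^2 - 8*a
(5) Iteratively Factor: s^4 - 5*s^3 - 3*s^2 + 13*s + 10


(1) = (d - 4)*(d^2 - 8*d + 16) = (d - 4)^2*(d - 4)
(2) = (l + 2)*(l^4 + l^3 - 2*l^2) = l*(l + 2)*(l^3 + l^2 - 2*l) = l^2*(l + 2)*(l^2 + l - 2) = l^2*(l - 1)*(l + 2)*(l + 2)
(3) = (r - 5)*(r^2 - r - 6) = (r - 5)*(r + 2)*(r - 3)
(4) = (a + 4)*(a^2 - 2*a) = a*(a + 4)*(a - 2)
(5) = (s + 1)*(s^3 - 6*s^2 + 3*s + 10) = (s - 5)*(s + 1)*(s^2 - s - 2) = (s - 5)*(s + 1)^2*(s - 2)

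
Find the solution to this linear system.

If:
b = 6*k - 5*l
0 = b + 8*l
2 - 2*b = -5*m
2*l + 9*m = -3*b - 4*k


Then:
b = 6/11
k = 3/88
l = -3/44
m = -2/11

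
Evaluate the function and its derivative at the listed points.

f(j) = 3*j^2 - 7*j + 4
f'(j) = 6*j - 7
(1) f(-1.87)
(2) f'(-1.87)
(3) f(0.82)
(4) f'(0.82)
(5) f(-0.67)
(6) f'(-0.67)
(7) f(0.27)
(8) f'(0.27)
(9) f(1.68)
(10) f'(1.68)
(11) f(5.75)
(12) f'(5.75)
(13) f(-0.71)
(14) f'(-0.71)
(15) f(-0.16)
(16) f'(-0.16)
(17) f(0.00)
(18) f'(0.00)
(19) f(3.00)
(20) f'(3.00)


(1) = 27.58
(2) = -18.22
(3) = 0.28
(4) = -2.08
(5) = 10.04
(6) = -11.02
(7) = 2.33
(8) = -5.38
(9) = 0.71
(10) = 3.08
(11) = 62.94
(12) = 27.50
(13) = 10.48
(14) = -11.26
(15) = 5.20
(16) = -7.96
(17) = 4.00
(18) = -7.00
(19) = 10.00
(20) = 11.00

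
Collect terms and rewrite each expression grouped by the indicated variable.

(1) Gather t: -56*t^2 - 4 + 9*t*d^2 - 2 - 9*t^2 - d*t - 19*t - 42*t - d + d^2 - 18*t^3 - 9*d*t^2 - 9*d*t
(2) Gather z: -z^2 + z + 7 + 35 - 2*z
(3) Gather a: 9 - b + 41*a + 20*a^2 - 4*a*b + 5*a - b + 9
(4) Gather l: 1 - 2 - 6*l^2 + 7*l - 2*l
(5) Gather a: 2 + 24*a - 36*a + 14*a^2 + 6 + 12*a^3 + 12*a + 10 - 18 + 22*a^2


(1) = d^2 - d - 18*t^3 + t^2*(-9*d - 65) + t*(9*d^2 - 10*d - 61) - 6
(2) = -z^2 - z + 42
(3) = 20*a^2 + a*(46 - 4*b) - 2*b + 18
(4) = -6*l^2 + 5*l - 1
(5) = 12*a^3 + 36*a^2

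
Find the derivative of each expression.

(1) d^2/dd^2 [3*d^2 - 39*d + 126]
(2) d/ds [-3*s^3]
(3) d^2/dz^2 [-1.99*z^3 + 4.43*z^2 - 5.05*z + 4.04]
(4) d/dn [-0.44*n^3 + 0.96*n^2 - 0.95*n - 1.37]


(1) = 6
(2) = -9*s^2
(3) = 8.86 - 11.94*z
(4) = -1.32*n^2 + 1.92*n - 0.95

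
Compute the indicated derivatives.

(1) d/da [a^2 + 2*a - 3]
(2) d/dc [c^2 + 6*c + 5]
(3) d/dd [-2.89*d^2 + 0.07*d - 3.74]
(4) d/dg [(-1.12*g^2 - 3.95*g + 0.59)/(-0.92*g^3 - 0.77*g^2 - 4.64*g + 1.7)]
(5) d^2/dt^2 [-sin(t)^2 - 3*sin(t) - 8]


(1) = 2*a + 2
(2) = 2*c + 6
(3) = 0.07 - 5.78*d
(4) = (-1.0304*g^4 - 7.268*g^3 + 3.7837*g^2 - 2.8994*g - 3.9774)/(0.8464*g^6 + 1.4168*g^5 + 9.1305*g^4 + 4.0176*g^3 + 18.9116*g^2 - 15.776*g + 2.89)
(5) = 3*sin(t) - 2*cos(2*t)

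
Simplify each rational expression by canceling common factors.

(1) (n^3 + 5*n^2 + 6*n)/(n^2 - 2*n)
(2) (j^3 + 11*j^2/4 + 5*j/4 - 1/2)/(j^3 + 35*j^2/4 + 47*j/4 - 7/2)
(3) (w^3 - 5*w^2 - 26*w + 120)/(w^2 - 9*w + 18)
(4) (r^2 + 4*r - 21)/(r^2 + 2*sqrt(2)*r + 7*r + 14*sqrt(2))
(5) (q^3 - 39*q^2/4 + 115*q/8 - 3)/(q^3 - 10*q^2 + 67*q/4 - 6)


(1) = (n^2 + 5*n + 6)/(n - 2)
(2) = (j + 1)/(j + 7)
(3) = (w^2 + w - 20)/(w - 3)
(4) = (r - 3)/(r + 2*sqrt(2))
(5) = (4*q - 1)/(4*q - 2)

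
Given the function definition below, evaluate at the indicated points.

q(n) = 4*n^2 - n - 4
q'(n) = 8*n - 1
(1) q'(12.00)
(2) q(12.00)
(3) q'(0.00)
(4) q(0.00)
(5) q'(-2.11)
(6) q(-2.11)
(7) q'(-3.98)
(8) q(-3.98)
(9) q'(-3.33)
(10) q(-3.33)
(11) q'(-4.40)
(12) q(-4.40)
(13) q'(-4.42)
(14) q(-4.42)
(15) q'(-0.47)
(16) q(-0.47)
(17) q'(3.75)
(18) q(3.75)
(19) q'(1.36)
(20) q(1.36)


(1) = 95.00
(2) = 560.00
(3) = -1.00
(4) = -4.00
(5) = -17.88
(6) = 15.92
(7) = -32.84
(8) = 63.34
(9) = -27.64
(10) = 43.69
(11) = -36.20
(12) = 77.84
(13) = -36.36
(14) = 78.57
(15) = -4.76
(16) = -2.65
(17) = 29.00
(18) = 48.50
(19) = 9.88
(20) = 2.04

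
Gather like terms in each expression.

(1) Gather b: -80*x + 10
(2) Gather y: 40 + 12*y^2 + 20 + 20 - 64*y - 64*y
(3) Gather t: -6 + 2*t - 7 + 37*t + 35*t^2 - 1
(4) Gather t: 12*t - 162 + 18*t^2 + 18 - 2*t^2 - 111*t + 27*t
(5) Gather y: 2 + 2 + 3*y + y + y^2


(1) = 10 - 80*x
(2) = 12*y^2 - 128*y + 80
(3) = 35*t^2 + 39*t - 14
(4) = 16*t^2 - 72*t - 144
(5) = y^2 + 4*y + 4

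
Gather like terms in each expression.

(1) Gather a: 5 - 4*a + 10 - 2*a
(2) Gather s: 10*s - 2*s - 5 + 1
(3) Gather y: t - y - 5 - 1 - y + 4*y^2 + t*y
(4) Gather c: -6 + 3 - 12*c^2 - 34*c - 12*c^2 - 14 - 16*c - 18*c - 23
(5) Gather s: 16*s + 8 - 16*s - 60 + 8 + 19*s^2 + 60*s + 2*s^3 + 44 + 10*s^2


(1) = 15 - 6*a
(2) = 8*s - 4
(3) = t + 4*y^2 + y*(t - 2) - 6
(4) = -24*c^2 - 68*c - 40
(5) = 2*s^3 + 29*s^2 + 60*s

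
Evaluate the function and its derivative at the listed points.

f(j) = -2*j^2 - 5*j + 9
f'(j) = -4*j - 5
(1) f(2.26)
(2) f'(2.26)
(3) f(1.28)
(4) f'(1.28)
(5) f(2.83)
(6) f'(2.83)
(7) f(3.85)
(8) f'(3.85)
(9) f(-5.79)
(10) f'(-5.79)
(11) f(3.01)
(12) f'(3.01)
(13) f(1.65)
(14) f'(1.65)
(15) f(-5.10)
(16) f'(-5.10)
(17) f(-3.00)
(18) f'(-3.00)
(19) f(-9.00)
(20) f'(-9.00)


(1) = -12.52
(2) = -14.04
(3) = -0.68
(4) = -10.12
(5) = -21.17
(6) = -16.32
(7) = -39.90
(8) = -20.40
(9) = -29.10
(10) = 18.16
(11) = -24.17
(12) = -17.04
(13) = -4.69
(14) = -11.60
(15) = -17.52
(16) = 15.40
(17) = 6.00
(18) = 7.00
(19) = -108.00
(20) = 31.00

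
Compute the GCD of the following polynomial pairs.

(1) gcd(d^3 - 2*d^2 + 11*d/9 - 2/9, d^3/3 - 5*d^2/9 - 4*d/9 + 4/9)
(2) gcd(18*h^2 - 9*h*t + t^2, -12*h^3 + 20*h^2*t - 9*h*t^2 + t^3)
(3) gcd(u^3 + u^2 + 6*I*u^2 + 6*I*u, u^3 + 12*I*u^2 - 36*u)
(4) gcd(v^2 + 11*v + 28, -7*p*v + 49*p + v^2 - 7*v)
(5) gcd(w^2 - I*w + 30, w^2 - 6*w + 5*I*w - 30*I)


(1) = gcd((d - 1)*(d - 2/3)*(d - 1/3), (d/3 + 1/3)*(d - 2)*(d - 2/3)) = d - 2/3
(2) = gcd((-6*h + t)*(-3*h + t), (-6*h + t)*(-2*h + t)*(-h + t)) = -6*h + t
(3) = gcd(u*(u + 1)*(u + 6*I), u*(u + 6*I)^2) = u^2 + 6*I*u
(4) = gcd((v + 4)*(v + 7), (-7*p + v)*(v - 7)) = 1
(5) = w + 5*I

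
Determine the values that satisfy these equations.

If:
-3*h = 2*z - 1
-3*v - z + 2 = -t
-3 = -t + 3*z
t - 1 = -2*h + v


Then:
h = 1
t = 0
v = 1
z = -1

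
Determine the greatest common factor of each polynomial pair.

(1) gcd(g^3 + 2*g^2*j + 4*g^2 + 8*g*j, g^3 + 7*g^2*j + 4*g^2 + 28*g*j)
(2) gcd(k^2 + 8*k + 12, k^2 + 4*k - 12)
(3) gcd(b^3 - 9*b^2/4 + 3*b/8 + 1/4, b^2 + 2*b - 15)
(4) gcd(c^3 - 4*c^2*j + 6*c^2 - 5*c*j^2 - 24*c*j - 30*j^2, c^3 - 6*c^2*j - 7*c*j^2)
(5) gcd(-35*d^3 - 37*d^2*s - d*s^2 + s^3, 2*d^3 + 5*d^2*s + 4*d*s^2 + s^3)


(1) = g^2 + 4*g
(2) = k + 6
(3) = 1
(4) = c + j
(5) = gcd((-7*d + s)*(d + s)*(5*d + s), (d + s)^2*(2*d + s)) = d + s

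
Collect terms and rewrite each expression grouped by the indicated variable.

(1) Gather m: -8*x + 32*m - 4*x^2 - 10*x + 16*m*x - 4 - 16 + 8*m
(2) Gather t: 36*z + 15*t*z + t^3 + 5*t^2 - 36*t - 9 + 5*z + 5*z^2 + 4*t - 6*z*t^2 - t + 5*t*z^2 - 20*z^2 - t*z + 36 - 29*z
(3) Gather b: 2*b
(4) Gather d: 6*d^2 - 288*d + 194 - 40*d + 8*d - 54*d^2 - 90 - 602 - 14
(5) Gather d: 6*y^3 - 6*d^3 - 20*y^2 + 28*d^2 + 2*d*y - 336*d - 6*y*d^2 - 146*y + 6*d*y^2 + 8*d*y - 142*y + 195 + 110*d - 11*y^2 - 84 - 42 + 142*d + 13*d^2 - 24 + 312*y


(1) = m*(16*x + 40) - 4*x^2 - 18*x - 20
(2) = t^3 + t^2*(5 - 6*z) + t*(5*z^2 + 14*z - 33) - 15*z^2 + 12*z + 27
(3) = 2*b
(4) = -48*d^2 - 320*d - 512
(5) = -6*d^3 + d^2*(41 - 6*y) + d*(6*y^2 + 10*y - 84) + 6*y^3 - 31*y^2 + 24*y + 45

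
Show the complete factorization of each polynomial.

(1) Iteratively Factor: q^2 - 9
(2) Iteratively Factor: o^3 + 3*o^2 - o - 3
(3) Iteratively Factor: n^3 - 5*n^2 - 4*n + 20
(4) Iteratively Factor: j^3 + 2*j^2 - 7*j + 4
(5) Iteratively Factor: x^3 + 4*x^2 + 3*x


(1) = (q - 3)*(q + 3)
(2) = (o + 1)*(o^2 + 2*o - 3) = (o - 1)*(o + 1)*(o + 3)
(3) = (n - 5)*(n^2 - 4) = (n - 5)*(n + 2)*(n - 2)
(4) = (j - 1)*(j^2 + 3*j - 4) = (j - 1)^2*(j + 4)
(5) = (x + 3)*(x^2 + x) = x*(x + 3)*(x + 1)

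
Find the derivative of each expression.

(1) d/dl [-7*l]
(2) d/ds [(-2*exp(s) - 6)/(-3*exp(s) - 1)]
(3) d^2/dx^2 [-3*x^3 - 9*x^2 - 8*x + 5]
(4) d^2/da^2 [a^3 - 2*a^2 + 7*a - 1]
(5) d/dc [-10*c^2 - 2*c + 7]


(1) = -7
(2) = -16*exp(s)/(3*exp(s) + 1)^2
(3) = -18*x - 18
(4) = 6*a - 4
(5) = -20*c - 2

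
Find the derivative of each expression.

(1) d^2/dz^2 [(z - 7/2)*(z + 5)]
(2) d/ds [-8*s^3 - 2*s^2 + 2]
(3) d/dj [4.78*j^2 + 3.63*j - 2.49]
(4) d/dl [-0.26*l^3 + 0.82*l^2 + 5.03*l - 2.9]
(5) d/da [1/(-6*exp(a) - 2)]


(1) = 2
(2) = 4*s*(-6*s - 1)
(3) = 9.56*j + 3.63
(4) = -0.78*l^2 + 1.64*l + 5.03
(5) = 3*exp(a)/(2*(3*exp(a) + 1)^2)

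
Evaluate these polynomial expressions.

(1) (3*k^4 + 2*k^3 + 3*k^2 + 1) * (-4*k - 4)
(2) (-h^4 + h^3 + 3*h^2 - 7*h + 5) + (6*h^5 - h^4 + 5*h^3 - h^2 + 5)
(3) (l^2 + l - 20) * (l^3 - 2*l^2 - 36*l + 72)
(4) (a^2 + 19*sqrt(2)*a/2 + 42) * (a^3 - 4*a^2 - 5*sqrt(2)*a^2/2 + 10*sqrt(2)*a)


(1) = -12*k^5 - 20*k^4 - 20*k^3 - 12*k^2 - 4*k - 4
(2) = 6*h^5 - 2*h^4 + 6*h^3 + 2*h^2 - 7*h + 10
(3) = l^5 - l^4 - 58*l^3 + 76*l^2 + 792*l - 1440
(4) = a^5 - 4*a^4 + 7*sqrt(2)*a^4 - 28*sqrt(2)*a^3 - 11*a^3/2 - 105*sqrt(2)*a^2 + 22*a^2 + 420*sqrt(2)*a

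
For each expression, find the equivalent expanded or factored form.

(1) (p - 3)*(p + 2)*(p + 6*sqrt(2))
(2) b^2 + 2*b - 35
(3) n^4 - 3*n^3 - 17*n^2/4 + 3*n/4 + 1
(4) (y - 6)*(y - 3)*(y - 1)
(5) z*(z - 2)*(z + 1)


(1) = p^3 - p^2 + 6*sqrt(2)*p^2 - 6*sqrt(2)*p - 6*p - 36*sqrt(2)
(2) = (b - 5)*(b + 7)
(3) = (n - 4)*(n - 1/2)*(n + 1/2)*(n + 1)
(4) = y^3 - 10*y^2 + 27*y - 18
(5) = z^3 - z^2 - 2*z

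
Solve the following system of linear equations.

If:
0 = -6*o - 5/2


Then:
o = -5/12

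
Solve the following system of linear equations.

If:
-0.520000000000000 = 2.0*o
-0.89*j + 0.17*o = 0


Then:
j = -0.05
o = -0.26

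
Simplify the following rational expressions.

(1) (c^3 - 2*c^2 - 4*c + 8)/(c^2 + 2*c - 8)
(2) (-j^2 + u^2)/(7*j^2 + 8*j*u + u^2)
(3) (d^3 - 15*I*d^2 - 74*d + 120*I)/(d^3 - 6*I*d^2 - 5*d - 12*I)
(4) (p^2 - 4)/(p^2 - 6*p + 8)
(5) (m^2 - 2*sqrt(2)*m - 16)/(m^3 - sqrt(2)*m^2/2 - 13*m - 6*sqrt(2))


(1) = (c^2 - 4)/(c + 4)
(2) = (-j + u)/(7*j + u)
(3) = (d^2 - 11*I*d - 30)/(d^2 - 2*I*d + 3)
(4) = (p + 2)/(p - 4)
(5) = (2*m - 8*sqrt(2))/(2*m^2 - 5*sqrt(2)*m - 6)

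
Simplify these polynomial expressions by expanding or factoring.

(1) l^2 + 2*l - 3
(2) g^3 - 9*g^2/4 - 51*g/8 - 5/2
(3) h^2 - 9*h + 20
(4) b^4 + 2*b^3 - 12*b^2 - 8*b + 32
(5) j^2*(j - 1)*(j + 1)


(1) = (l - 1)*(l + 3)
(2) = (g - 4)*(g + 1/2)*(g + 5/4)
(3) = (h - 5)*(h - 4)
(4) = (b - 2)^2*(b + 2)*(b + 4)
(5) = j^4 - j^2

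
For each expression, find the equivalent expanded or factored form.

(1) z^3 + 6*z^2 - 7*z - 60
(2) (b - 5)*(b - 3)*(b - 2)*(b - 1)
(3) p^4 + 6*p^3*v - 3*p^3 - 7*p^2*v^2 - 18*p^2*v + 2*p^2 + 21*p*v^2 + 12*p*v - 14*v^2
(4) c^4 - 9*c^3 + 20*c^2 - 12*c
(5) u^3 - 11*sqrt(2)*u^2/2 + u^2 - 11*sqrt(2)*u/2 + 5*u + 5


(1) = (z - 3)*(z + 4)*(z + 5)
(2) = b^4 - 11*b^3 + 41*b^2 - 61*b + 30
(3) = (p - 2)*(p - 1)*(p - v)*(p + 7*v)
(4) = c*(c - 6)*(c - 2)*(c - 1)
(5) = (u + 1)*(u - 5*sqrt(2))*(u - sqrt(2)/2)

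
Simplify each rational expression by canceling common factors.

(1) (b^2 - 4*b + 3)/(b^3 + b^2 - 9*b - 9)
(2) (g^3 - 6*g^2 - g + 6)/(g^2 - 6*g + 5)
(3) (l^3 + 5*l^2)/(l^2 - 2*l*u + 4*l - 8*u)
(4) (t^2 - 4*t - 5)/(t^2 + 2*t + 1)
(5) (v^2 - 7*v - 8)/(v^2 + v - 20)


(1) = (b - 1)/(b^2 + 4*b + 3)
(2) = (g^2 - 5*g - 6)/(g - 5)
(3) = (-l^3 - 5*l^2)/(-l^2 + 2*l*u - 4*l + 8*u)
(4) = (t - 5)/(t + 1)
(5) = (v^2 - 7*v - 8)/(v^2 + v - 20)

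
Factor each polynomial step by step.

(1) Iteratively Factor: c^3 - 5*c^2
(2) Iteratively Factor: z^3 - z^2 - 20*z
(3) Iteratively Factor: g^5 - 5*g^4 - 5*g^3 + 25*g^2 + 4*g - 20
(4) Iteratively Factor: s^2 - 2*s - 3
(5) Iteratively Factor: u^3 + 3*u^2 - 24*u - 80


(1) = (c)*(c^2 - 5*c) = c^2*(c - 5)
(2) = (z)*(z^2 - z - 20) = z*(z + 4)*(z - 5)
(3) = (g - 2)*(g^4 - 3*g^3 - 11*g^2 + 3*g + 10) = (g - 2)*(g + 1)*(g^3 - 4*g^2 - 7*g + 10) = (g - 5)*(g - 2)*(g + 1)*(g^2 + g - 2) = (g - 5)*(g - 2)*(g - 1)*(g + 1)*(g + 2)
(4) = (s + 1)*(s - 3)
(5) = (u + 4)*(u^2 - u - 20) = (u + 4)^2*(u - 5)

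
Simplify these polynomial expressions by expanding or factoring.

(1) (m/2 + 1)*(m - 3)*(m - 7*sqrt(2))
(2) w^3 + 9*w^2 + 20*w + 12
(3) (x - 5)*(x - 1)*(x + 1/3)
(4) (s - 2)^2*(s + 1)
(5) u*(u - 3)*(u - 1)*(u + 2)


(1) = m^3/2 - 7*sqrt(2)*m^2/2 - m^2/2 - 3*m + 7*sqrt(2)*m/2 + 21*sqrt(2)
(2) = (w + 1)*(w + 2)*(w + 6)
(3) = x^3 - 17*x^2/3 + 3*x + 5/3
(4) = s^3 - 3*s^2 + 4
(5) = u^4 - 2*u^3 - 5*u^2 + 6*u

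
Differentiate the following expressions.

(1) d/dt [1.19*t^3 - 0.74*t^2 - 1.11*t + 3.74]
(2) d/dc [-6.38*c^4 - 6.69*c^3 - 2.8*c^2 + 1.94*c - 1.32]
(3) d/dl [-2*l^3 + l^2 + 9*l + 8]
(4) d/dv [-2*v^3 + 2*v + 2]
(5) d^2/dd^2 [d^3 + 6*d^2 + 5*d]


(1) = 3.57*t^2 - 1.48*t - 1.11
(2) = -25.52*c^3 - 20.07*c^2 - 5.6*c + 1.94
(3) = -6*l^2 + 2*l + 9
(4) = 2 - 6*v^2
(5) = 6*d + 12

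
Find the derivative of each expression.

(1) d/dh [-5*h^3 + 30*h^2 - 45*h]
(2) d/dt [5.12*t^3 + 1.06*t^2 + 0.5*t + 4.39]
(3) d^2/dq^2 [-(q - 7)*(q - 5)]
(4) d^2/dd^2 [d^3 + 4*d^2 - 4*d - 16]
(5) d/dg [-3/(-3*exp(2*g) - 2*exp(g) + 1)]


(1) = -15*h^2 + 60*h - 45
(2) = 15.36*t^2 + 2.12*t + 0.5
(3) = -2
(4) = 6*d + 8
(5) = (-18*exp(g) - 6)*exp(g)/(3*exp(2*g) + 2*exp(g) - 1)^2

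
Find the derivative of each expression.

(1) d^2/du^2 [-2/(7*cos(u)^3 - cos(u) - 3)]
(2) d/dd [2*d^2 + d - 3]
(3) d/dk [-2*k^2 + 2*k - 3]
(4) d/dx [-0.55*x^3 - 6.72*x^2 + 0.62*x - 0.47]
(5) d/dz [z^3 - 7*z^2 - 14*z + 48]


(1) = 16*(441*(1 - cos(2*u))^3 - 1442*(1 - cos(2*u))^2 - 102*cos(u) - 648*cos(2*u) - 378*cos(3*u) + 1608)/(-17*cos(u) - 7*cos(3*u) + 12)^3
(2) = 4*d + 1
(3) = 2 - 4*k
(4) = -1.65*x^2 - 13.44*x + 0.62
(5) = 3*z^2 - 14*z - 14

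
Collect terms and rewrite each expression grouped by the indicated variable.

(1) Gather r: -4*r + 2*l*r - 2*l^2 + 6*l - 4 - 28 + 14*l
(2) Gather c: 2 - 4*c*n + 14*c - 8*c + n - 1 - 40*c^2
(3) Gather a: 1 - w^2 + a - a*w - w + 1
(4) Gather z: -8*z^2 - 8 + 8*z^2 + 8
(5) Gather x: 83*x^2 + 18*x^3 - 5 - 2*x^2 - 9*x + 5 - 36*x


(1) = -2*l^2 + 20*l + r*(2*l - 4) - 32
(2) = -40*c^2 + c*(6 - 4*n) + n + 1
(3) = a*(1 - w) - w^2 - w + 2
(4) = 0
(5) = 18*x^3 + 81*x^2 - 45*x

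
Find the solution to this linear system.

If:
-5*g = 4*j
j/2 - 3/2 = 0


Then:
g = -12/5
j = 3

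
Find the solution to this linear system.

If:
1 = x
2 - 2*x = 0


Then:
x = 1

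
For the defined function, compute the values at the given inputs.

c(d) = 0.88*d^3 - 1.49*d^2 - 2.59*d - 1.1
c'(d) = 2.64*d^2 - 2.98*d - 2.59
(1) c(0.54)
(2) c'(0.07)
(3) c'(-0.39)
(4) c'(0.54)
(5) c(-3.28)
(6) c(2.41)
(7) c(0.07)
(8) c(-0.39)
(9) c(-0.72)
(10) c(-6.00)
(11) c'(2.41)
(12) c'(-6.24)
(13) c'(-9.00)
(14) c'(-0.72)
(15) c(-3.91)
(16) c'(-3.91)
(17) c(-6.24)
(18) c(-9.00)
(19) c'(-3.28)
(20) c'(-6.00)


(1) = -2.79
(2) = -2.79
(3) = -1.03
(4) = -3.43
(5) = -39.69
(6) = -3.68
(7) = -1.29
(8) = -0.37
(9) = -0.34
(10) = -229.28
(11) = 5.56
(12) = 118.80
(13) = 238.07
(14) = 0.92
(15) = -66.36
(16) = 49.42
(17) = -256.77
(18) = -740.00
(19) = 35.59
(20) = 110.33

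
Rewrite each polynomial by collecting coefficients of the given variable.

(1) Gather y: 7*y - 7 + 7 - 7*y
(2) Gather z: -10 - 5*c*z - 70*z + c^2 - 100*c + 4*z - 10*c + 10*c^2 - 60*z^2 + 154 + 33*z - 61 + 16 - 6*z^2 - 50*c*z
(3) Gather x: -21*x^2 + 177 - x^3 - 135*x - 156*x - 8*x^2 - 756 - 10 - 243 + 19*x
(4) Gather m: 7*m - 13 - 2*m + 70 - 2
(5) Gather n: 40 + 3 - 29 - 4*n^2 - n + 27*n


(1) = 0
(2) = 11*c^2 - 110*c - 66*z^2 + z*(-55*c - 33) + 99
(3) = -x^3 - 29*x^2 - 272*x - 832
(4) = 5*m + 55
(5) = -4*n^2 + 26*n + 14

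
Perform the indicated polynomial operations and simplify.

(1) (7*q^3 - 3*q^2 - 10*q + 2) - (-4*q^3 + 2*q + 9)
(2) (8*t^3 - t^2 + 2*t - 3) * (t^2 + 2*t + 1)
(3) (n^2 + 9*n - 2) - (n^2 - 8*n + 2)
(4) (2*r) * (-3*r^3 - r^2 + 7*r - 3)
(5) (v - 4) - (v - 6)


(1) = 11*q^3 - 3*q^2 - 12*q - 7
(2) = 8*t^5 + 15*t^4 + 8*t^3 - 4*t - 3
(3) = 17*n - 4
(4) = -6*r^4 - 2*r^3 + 14*r^2 - 6*r
(5) = 2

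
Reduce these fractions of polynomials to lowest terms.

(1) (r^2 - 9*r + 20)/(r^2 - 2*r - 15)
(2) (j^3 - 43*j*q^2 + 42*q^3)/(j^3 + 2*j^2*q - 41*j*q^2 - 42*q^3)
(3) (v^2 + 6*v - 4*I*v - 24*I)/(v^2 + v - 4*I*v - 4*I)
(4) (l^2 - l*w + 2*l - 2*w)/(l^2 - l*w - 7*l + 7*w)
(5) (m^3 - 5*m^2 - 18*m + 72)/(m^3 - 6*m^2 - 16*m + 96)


(1) = (r - 4)/(r + 3)
(2) = (j - q)/(j + q)
(3) = (v + 6)/(v + 1)
(4) = (l + 2)/(l - 7)
(5) = (m - 3)/(m - 4)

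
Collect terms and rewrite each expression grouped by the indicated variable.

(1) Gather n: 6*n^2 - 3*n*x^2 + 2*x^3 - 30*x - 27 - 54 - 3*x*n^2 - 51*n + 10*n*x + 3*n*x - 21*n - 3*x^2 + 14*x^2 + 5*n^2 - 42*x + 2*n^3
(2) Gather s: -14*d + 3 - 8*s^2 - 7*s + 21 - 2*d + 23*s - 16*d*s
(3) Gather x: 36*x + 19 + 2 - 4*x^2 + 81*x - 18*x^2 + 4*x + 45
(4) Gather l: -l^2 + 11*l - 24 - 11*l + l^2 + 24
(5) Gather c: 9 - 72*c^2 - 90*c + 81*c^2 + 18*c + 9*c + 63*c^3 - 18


(1) = 2*n^3 + n^2*(11 - 3*x) + n*(-3*x^2 + 13*x - 72) + 2*x^3 + 11*x^2 - 72*x - 81
(2) = -16*d - 8*s^2 + s*(16 - 16*d) + 24
(3) = -22*x^2 + 121*x + 66
(4) = 0
(5) = 63*c^3 + 9*c^2 - 63*c - 9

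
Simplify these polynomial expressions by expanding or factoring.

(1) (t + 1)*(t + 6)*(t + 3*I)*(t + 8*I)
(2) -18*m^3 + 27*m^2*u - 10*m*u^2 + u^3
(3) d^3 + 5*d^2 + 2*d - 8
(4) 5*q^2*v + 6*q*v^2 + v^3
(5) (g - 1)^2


(1) = t^4 + 7*t^3 + 11*I*t^3 - 18*t^2 + 77*I*t^2 - 168*t + 66*I*t - 144
(2) = (-6*m + u)*(-3*m + u)*(-m + u)
(3) = (d - 1)*(d + 2)*(d + 4)
(4) = v*(q + v)*(5*q + v)
(5) = g^2 - 2*g + 1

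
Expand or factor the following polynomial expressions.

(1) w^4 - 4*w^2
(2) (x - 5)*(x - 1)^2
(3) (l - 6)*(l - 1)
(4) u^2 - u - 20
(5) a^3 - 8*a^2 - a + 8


(1) = w^2*(w - 2)*(w + 2)
(2) = x^3 - 7*x^2 + 11*x - 5
(3) = l^2 - 7*l + 6
(4) = (u - 5)*(u + 4)
(5) = (a - 8)*(a - 1)*(a + 1)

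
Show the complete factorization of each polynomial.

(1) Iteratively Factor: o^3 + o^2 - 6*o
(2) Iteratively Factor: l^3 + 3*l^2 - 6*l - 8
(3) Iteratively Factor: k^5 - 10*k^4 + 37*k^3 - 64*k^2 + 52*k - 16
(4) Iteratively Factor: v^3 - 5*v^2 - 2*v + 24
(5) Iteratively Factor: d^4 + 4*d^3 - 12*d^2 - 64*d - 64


(1) = (o)*(o^2 + o - 6) = o*(o - 2)*(o + 3)
(2) = (l - 2)*(l^2 + 5*l + 4) = (l - 2)*(l + 4)*(l + 1)
(3) = (k - 1)*(k^4 - 9*k^3 + 28*k^2 - 36*k + 16) = (k - 1)^2*(k^3 - 8*k^2 + 20*k - 16) = (k - 2)*(k - 1)^2*(k^2 - 6*k + 8) = (k - 4)*(k - 2)*(k - 1)^2*(k - 2)
(4) = (v + 2)*(v^2 - 7*v + 12) = (v - 3)*(v + 2)*(v - 4)
(5) = (d - 4)*(d^3 + 8*d^2 + 20*d + 16) = (d - 4)*(d + 2)*(d^2 + 6*d + 8) = (d - 4)*(d + 2)^2*(d + 4)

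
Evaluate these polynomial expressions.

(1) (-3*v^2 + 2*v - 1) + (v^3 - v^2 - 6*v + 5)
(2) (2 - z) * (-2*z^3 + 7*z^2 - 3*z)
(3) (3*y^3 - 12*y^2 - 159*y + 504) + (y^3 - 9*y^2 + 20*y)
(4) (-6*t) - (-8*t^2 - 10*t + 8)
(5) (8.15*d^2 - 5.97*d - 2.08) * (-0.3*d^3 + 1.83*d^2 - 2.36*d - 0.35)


(1) = v^3 - 4*v^2 - 4*v + 4
(2) = 2*z^4 - 11*z^3 + 17*z^2 - 6*z
(3) = 4*y^3 - 21*y^2 - 139*y + 504
(4) = 8*t^2 + 4*t - 8
(5) = -2.445*d^5 + 16.7055*d^4 - 29.5351*d^3 + 7.4303*d^2 + 6.9983*d + 0.728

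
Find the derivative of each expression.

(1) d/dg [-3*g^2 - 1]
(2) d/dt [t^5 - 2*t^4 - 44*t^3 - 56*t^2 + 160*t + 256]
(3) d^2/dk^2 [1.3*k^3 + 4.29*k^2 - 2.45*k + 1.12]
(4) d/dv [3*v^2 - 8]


(1) = -6*g
(2) = 5*t^4 - 8*t^3 - 132*t^2 - 112*t + 160
(3) = 7.8*k + 8.58
(4) = 6*v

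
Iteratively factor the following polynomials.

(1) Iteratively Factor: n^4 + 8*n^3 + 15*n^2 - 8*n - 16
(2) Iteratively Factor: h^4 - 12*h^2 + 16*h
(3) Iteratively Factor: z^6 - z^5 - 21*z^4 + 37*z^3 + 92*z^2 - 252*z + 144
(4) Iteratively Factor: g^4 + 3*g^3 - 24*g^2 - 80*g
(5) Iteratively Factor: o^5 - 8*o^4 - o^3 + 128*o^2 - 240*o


(1) = (n + 4)*(n^3 + 4*n^2 - n - 4) = (n + 1)*(n + 4)*(n^2 + 3*n - 4) = (n + 1)*(n + 4)^2*(n - 1)
(2) = (h - 2)*(h^3 + 2*h^2 - 8*h) = (h - 2)^2*(h^2 + 4*h) = (h - 2)^2*(h + 4)*(h)
(3) = (z - 2)*(z^5 + z^4 - 19*z^3 - z^2 + 90*z - 72) = (z - 2)^2*(z^4 + 3*z^3 - 13*z^2 - 27*z + 36) = (z - 2)^2*(z + 4)*(z^3 - z^2 - 9*z + 9) = (z - 2)^2*(z + 3)*(z + 4)*(z^2 - 4*z + 3) = (z - 3)*(z - 2)^2*(z + 3)*(z + 4)*(z - 1)
(4) = (g - 5)*(g^3 + 8*g^2 + 16*g) = (g - 5)*(g + 4)*(g^2 + 4*g) = g*(g - 5)*(g + 4)*(g + 4)
(5) = (o)*(o^4 - 8*o^3 - o^2 + 128*o - 240) = o*(o - 5)*(o^3 - 3*o^2 - 16*o + 48) = o*(o - 5)*(o + 4)*(o^2 - 7*o + 12) = o*(o - 5)*(o - 3)*(o + 4)*(o - 4)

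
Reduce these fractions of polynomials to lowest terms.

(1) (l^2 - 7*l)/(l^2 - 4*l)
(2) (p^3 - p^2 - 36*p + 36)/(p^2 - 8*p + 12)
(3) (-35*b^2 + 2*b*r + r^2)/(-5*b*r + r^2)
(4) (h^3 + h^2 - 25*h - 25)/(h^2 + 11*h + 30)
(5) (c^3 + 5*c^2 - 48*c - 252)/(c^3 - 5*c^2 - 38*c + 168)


(1) = (l - 7)/(l - 4)
(2) = (p^2 + 5*p - 6)/(p - 2)
(3) = (7*b + r)/r
(4) = (h^2 - 4*h - 5)/(h + 6)
(5) = (c + 6)/(c - 4)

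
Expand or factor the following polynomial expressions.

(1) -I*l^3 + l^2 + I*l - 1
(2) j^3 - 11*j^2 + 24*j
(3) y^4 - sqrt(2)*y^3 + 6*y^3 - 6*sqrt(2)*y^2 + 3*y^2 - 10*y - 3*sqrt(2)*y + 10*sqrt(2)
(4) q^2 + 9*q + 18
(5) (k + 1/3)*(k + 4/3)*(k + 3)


(1) = (l + 1)*(l + I)*(-I*l + I)
(2) = j*(j - 8)*(j - 3)
(3) = (y - 1)*(y + 2)*(y + 5)*(y - sqrt(2))
(4) = (q + 3)*(q + 6)
(5) = k^3 + 14*k^2/3 + 49*k/9 + 4/3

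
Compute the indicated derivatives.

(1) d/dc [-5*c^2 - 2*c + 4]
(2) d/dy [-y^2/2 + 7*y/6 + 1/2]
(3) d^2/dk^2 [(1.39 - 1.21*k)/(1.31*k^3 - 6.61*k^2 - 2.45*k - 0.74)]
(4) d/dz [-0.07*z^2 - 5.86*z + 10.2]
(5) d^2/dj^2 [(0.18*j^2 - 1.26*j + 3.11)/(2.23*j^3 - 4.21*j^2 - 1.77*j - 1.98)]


(1) = -10*c - 2
(2) = 7/6 - y
(3) = (-12.458886*k^5 + 91.489614*k^4 - 306.080256*k^3 + 323.549196*k^2 + 178.65849*k + 7.476318)/(2.248091*k^9 - 34.030263*k^8 + 159.096618*k^7 - 165.325753*k^6 - 259.100706*k^5 - 201.775857*k^4 - 84.457637*k^3 - 24.184458*k^2 - 4.02486*k - 0.405224)
(4) = -0.14*z - 5.86
(5) = (1.790244*j^6 - 37.595124*j^5 + 260.827044*j^4 - 513.329036*j^3 + 181.315308*j^2 + 284.458734*j - 22.119102)/(11.089567*j^9 - 62.807727*j^8 + 92.16813*j^7 - 4.453741*j^6 + 38.377134*j^5 - 97.958133*j^4 - 67.843953*j^3 - 68.124078*j^2 - 20.817324*j - 7.762392)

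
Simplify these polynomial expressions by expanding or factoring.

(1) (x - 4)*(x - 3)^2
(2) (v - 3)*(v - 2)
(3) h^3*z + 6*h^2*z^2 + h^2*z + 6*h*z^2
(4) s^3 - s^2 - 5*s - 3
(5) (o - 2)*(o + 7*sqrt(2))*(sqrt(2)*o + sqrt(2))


(1) = x^3 - 10*x^2 + 33*x - 36
(2) = v^2 - 5*v + 6
(3) = h*(h + 6*z)*(h*z + z)
(4) = (s - 3)*(s + 1)^2
(5) = sqrt(2)*o^3 - sqrt(2)*o^2 + 14*o^2 - 14*o - 2*sqrt(2)*o - 28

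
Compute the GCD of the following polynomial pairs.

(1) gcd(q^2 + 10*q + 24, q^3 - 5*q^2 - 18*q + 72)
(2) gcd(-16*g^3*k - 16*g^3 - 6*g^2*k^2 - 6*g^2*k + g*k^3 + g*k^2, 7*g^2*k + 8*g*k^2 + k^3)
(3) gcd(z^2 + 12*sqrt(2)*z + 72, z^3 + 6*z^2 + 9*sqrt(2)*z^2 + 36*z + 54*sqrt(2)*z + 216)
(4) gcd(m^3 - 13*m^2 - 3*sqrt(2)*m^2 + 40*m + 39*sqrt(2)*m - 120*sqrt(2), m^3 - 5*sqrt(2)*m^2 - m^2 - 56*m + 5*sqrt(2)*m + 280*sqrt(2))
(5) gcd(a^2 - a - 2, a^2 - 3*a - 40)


(1) = q + 4
(2) = gcd((-8*g + k)*(2*g + k)*(g*k + g), k*(g + k)*(7*g + k)) = 1
(3) = gcd((z + 6*sqrt(2))^2, (z + 6)*(z + 3*sqrt(2))*(z + 6*sqrt(2))) = z + 6*sqrt(2)
(4) = m - 8
(5) = 1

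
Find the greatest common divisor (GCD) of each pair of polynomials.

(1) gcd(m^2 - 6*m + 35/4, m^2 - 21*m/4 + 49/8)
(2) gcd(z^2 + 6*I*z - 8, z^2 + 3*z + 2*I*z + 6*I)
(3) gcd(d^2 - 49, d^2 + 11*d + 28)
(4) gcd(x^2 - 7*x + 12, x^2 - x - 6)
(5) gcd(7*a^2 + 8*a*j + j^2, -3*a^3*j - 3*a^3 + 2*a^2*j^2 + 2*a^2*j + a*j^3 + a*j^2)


(1) = m - 7/2
(2) = gcd((z + 2*I)*(z + 4*I), (z + 3)*(z + 2*I)) = z + 2*I
(3) = gcd((d - 7)*(d + 7), (d + 4)*(d + 7)) = d + 7
(4) = x - 3
(5) = 1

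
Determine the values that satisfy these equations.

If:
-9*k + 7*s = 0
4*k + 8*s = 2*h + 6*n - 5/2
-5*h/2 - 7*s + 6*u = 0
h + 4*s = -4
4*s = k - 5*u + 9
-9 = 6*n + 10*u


Then:
No Solution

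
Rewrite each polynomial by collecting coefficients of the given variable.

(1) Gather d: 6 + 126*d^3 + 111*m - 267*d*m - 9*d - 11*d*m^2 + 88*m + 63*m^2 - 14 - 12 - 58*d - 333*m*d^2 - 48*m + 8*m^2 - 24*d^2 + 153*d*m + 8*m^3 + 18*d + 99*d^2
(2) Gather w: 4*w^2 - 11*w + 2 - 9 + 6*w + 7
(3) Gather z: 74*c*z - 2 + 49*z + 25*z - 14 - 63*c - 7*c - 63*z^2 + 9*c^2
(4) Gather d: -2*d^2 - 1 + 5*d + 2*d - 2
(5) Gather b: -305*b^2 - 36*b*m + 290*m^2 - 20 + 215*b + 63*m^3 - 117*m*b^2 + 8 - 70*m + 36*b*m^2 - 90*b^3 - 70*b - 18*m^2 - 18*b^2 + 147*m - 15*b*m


(1) = 126*d^3 + d^2*(75 - 333*m) + d*(-11*m^2 - 114*m - 49) + 8*m^3 + 71*m^2 + 151*m - 20
(2) = 4*w^2 - 5*w
(3) = 9*c^2 - 70*c - 63*z^2 + z*(74*c + 74) - 16
(4) = -2*d^2 + 7*d - 3
(5) = -90*b^3 + b^2*(-117*m - 323) + b*(36*m^2 - 51*m + 145) + 63*m^3 + 272*m^2 + 77*m - 12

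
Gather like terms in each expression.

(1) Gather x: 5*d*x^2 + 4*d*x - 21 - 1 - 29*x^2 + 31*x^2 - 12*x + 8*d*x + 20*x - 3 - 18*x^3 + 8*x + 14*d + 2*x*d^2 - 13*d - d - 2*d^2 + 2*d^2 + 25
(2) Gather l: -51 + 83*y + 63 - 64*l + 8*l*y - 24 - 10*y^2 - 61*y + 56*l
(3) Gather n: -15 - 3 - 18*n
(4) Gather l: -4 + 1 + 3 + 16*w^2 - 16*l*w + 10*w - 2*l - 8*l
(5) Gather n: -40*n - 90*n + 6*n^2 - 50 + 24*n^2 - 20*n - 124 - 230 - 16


(1) = -18*x^3 + x^2*(5*d + 2) + x*(2*d^2 + 12*d + 16)
(2) = l*(8*y - 8) - 10*y^2 + 22*y - 12
(3) = -18*n - 18
(4) = l*(-16*w - 10) + 16*w^2 + 10*w
(5) = 30*n^2 - 150*n - 420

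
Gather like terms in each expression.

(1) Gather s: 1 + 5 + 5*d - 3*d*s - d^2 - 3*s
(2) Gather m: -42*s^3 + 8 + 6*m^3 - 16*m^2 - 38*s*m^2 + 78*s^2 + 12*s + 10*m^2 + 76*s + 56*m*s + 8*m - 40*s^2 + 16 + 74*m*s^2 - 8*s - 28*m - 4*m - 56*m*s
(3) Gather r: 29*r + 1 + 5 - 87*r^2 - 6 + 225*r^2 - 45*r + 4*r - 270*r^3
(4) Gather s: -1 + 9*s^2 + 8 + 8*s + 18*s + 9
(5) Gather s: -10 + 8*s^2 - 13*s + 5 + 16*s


(1) = -d^2 + 5*d + s*(-3*d - 3) + 6
(2) = 6*m^3 + m^2*(-38*s - 6) + m*(74*s^2 - 24) - 42*s^3 + 38*s^2 + 80*s + 24
(3) = -270*r^3 + 138*r^2 - 12*r
(4) = 9*s^2 + 26*s + 16
(5) = 8*s^2 + 3*s - 5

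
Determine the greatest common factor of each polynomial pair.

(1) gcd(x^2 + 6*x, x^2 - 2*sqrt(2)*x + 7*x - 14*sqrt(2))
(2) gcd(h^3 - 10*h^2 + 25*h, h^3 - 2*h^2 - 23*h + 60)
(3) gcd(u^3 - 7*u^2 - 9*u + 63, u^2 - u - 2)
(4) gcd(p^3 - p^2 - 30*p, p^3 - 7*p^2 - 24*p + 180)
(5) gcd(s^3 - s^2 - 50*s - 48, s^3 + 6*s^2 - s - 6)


(1) = 1
(2) = gcd(h*(h - 5)^2, (h - 4)*(h - 3)*(h + 5)) = 1
(3) = 1
(4) = p^2 - p - 30
(5) = gcd((s - 8)*(s + 1)*(s + 6), (s - 1)*(s + 1)*(s + 6)) = s^2 + 7*s + 6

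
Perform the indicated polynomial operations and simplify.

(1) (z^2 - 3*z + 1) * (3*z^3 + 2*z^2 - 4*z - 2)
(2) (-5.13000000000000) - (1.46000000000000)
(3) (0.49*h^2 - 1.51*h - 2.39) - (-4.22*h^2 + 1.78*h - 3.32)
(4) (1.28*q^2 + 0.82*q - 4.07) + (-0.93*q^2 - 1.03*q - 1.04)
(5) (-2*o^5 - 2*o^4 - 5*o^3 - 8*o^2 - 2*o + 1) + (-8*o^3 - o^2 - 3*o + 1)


(1) = 3*z^5 - 7*z^4 - 7*z^3 + 12*z^2 + 2*z - 2
(2) = -6.59000000000000
(3) = 4.71*h^2 - 3.29*h + 0.93
(4) = 0.35*q^2 - 0.21*q - 5.11
(5) = -2*o^5 - 2*o^4 - 13*o^3 - 9*o^2 - 5*o + 2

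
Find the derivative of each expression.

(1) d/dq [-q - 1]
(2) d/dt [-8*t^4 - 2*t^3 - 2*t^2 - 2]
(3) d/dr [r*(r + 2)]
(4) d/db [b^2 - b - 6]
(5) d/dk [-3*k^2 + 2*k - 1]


(1) = -1
(2) = 2*t*(-16*t^2 - 3*t - 2)
(3) = 2*r + 2
(4) = 2*b - 1
(5) = 2 - 6*k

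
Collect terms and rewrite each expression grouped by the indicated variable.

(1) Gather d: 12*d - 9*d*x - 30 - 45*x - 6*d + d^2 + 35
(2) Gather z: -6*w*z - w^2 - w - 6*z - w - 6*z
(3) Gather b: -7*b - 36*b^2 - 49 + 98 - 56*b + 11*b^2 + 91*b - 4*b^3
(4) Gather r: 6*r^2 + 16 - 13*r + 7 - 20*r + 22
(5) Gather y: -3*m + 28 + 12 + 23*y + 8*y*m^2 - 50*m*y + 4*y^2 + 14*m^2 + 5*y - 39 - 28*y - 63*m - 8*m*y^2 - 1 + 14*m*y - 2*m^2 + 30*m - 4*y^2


(1) = d^2 + d*(6 - 9*x) - 45*x + 5
(2) = -w^2 - 2*w + z*(-6*w - 12)
(3) = -4*b^3 - 25*b^2 + 28*b + 49
(4) = 6*r^2 - 33*r + 45
(5) = 12*m^2 - 8*m*y^2 - 36*m + y*(8*m^2 - 36*m)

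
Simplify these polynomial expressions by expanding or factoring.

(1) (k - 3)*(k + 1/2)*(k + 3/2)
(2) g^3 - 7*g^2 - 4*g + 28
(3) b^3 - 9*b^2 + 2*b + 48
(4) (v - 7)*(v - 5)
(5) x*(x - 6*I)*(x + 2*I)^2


(1) = k^3 - k^2 - 21*k/4 - 9/4
(2) = (g - 7)*(g - 2)*(g + 2)
(3) = (b - 8)*(b - 3)*(b + 2)
(4) = v^2 - 12*v + 35
(5) = x^4 - 2*I*x^3 + 20*x^2 + 24*I*x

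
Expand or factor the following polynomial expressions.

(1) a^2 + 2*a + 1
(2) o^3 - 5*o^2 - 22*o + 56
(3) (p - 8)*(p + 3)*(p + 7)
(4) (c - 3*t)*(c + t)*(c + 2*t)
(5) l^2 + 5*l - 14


(1) = (a + 1)^2
(2) = (o - 7)*(o - 2)*(o + 4)
(3) = p^3 + 2*p^2 - 59*p - 168
(4) = c^3 - 7*c*t^2 - 6*t^3
(5) = (l - 2)*(l + 7)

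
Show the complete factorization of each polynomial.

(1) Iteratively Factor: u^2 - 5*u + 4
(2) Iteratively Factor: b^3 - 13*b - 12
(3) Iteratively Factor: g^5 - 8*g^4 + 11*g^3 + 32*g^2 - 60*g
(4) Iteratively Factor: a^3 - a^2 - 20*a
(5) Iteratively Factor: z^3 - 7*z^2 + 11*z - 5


(1) = (u - 4)*(u - 1)
(2) = (b - 4)*(b^2 + 4*b + 3) = (b - 4)*(b + 1)*(b + 3)
(3) = (g - 5)*(g^4 - 3*g^3 - 4*g^2 + 12*g) = (g - 5)*(g + 2)*(g^3 - 5*g^2 + 6*g) = (g - 5)*(g - 2)*(g + 2)*(g^2 - 3*g) = (g - 5)*(g - 3)*(g - 2)*(g + 2)*(g)
(4) = (a + 4)*(a^2 - 5*a) = (a - 5)*(a + 4)*(a)
(5) = (z - 5)*(z^2 - 2*z + 1) = (z - 5)*(z - 1)*(z - 1)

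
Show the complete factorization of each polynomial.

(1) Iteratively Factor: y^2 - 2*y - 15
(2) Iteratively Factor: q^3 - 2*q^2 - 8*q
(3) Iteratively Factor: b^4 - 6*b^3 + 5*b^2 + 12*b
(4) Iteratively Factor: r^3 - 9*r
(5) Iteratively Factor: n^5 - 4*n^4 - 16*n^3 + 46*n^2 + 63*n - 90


(1) = (y - 5)*(y + 3)
(2) = (q - 4)*(q^2 + 2*q) = (q - 4)*(q + 2)*(q)
(3) = (b - 4)*(b^3 - 2*b^2 - 3*b) = (b - 4)*(b + 1)*(b^2 - 3*b) = b*(b - 4)*(b + 1)*(b - 3)
(4) = (r - 3)*(r^2 + 3*r) = r*(r - 3)*(r + 3)
(5) = (n + 2)*(n^4 - 6*n^3 - 4*n^2 + 54*n - 45) = (n - 3)*(n + 2)*(n^3 - 3*n^2 - 13*n + 15) = (n - 5)*(n - 3)*(n + 2)*(n^2 + 2*n - 3) = (n - 5)*(n - 3)*(n - 1)*(n + 2)*(n + 3)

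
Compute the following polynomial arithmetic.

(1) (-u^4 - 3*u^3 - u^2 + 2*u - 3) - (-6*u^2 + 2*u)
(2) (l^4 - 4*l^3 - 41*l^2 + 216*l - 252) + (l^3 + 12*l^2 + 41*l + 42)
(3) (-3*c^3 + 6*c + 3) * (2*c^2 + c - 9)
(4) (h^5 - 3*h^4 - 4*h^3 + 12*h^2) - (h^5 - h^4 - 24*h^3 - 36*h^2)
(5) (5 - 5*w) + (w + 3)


(1) = -u^4 - 3*u^3 + 5*u^2 - 3
(2) = l^4 - 3*l^3 - 29*l^2 + 257*l - 210
(3) = -6*c^5 - 3*c^4 + 39*c^3 + 12*c^2 - 51*c - 27
(4) = -2*h^4 + 20*h^3 + 48*h^2
(5) = 8 - 4*w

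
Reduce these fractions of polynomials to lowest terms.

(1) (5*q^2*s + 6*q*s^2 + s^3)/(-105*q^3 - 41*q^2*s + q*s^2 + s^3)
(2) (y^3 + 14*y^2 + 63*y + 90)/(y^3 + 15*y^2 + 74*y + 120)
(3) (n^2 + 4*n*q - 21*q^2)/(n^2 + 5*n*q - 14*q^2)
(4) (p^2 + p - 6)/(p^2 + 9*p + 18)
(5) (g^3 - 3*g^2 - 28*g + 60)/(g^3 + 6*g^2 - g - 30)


(1) = (-q*s - s^2)/(21*q^2 + 4*q*s - s^2)
(2) = (y + 3)/(y + 4)
(3) = (-n + 3*q)/(-n + 2*q)
(4) = (p - 2)/(p + 6)
(5) = (g - 6)/(g + 3)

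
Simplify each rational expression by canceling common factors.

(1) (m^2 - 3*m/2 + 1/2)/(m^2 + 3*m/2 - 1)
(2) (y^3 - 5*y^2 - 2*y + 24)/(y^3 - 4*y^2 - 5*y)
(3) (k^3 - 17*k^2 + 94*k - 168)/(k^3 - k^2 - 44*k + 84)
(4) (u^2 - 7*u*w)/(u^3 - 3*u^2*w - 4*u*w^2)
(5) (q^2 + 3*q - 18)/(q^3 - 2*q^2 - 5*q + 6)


(1) = (m - 1)/(m + 2)
(2) = (y^3 - 5*y^2 - 2*y + 24)/(y^3 - 4*y^2 - 5*y)
(3) = (k^2 - 11*k + 28)/(k^2 + 5*k - 14)
(4) = (u - 7*w)/(u^2 - 3*u*w - 4*w^2)
(5) = (q + 6)/(q^2 + q - 2)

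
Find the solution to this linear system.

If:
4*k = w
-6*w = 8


Then:
k = -1/3
w = -4/3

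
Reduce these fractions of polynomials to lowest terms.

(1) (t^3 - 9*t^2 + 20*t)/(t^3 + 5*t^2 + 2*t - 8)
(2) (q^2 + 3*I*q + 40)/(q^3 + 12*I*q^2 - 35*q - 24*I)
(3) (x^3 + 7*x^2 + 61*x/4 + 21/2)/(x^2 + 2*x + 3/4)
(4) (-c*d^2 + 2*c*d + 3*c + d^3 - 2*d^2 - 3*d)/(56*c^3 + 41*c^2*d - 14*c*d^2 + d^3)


(1) = (t^3 - 9*t^2 + 20*t)/(t^3 + 5*t^2 + 2*t - 8)
(2) = (q - 5*I)/(q^2 + 4*I*q - 3)
(3) = (2*x^2 + 11*x + 14)/(2*x + 1)
(4) = (-c*d^2 + 2*c*d + 3*c + d^3 - 2*d^2 - 3*d)/(56*c^3 + 41*c^2*d - 14*c*d^2 + d^3)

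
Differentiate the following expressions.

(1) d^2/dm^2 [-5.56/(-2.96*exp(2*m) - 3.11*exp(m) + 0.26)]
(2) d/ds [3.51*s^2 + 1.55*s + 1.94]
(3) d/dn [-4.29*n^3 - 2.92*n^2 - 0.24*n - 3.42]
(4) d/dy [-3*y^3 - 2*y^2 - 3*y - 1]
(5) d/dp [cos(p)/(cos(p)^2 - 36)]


(1) = (5.56*(5.92*exp(m) + 3.11)*(11.84*exp(m) + 6.22)*exp(m) - (65.8304*exp(m) + 17.2916)*(2.96*exp(2*m) + 3.11*exp(m) - 0.26))*exp(m)/(2.96*exp(2*m) + 3.11*exp(m) - 0.26)^3
(2) = 7.02*s + 1.55
(3) = -12.87*n^2 - 5.84*n - 0.24
(4) = -9*y^2 - 4*y - 3
(5) = (cos(p)^2 + 36)*sin(p)/(cos(p)^2 - 36)^2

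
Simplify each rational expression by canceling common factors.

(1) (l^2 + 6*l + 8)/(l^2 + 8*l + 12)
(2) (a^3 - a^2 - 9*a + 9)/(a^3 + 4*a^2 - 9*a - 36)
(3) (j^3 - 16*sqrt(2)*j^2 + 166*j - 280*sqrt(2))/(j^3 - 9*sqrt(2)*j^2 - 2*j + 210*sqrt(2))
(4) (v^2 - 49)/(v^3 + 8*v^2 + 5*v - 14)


(1) = (l + 4)/(l + 6)
(2) = (a - 1)/(a + 4)
(3) = (j - 4*sqrt(2))/(j + 3*sqrt(2))
(4) = (v - 7)/(v^2 + v - 2)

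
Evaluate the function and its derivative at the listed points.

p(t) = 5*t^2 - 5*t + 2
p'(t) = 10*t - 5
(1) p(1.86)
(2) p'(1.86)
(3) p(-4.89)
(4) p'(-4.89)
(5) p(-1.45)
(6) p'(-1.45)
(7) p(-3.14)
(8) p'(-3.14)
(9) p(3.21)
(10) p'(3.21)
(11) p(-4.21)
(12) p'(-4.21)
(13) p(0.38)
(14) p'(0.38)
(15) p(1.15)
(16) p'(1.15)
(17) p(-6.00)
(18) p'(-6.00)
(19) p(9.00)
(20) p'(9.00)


(1) = 10.00
(2) = 13.60
(3) = 146.01
(4) = -53.90
(5) = 19.76
(6) = -19.50
(7) = 67.00
(8) = -36.40
(9) = 37.47
(10) = 27.10
(11) = 111.67
(12) = -47.10
(13) = 0.82
(14) = -1.20
(15) = 2.86
(16) = 6.50
(17) = 212.00
(18) = -65.00
(19) = 362.00
(20) = 85.00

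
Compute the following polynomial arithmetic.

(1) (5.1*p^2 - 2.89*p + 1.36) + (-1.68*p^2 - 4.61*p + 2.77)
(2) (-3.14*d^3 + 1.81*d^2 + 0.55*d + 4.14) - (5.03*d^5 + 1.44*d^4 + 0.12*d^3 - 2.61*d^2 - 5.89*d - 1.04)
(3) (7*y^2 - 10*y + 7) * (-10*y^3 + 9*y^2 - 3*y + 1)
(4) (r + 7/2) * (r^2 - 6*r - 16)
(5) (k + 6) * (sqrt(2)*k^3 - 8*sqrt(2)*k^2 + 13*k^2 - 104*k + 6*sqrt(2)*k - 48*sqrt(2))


(1) = 3.42*p^2 - 7.5*p + 4.13
(2) = -5.03*d^5 - 1.44*d^4 - 3.26*d^3 + 4.42*d^2 + 6.44*d + 5.18
(3) = -70*y^5 + 163*y^4 - 181*y^3 + 100*y^2 - 31*y + 7
(4) = r^3 - 5*r^2/2 - 37*r - 56
(5) = sqrt(2)*k^4 - 2*sqrt(2)*k^3 + 13*k^3 - 42*sqrt(2)*k^2 - 26*k^2 - 624*k - 12*sqrt(2)*k - 288*sqrt(2)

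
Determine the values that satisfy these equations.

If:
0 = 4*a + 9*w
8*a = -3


Then:
a = -3/8
w = 1/6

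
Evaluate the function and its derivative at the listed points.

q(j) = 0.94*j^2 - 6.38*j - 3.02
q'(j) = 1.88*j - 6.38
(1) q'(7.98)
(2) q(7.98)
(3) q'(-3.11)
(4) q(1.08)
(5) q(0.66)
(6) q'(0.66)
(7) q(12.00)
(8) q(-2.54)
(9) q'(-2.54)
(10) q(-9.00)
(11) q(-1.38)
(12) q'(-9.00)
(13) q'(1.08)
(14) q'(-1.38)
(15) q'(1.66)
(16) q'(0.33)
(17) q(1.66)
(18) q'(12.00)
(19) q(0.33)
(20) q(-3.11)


(1) = 8.62
(2) = 5.93
(3) = -12.23
(4) = -8.81
(5) = -6.82
(6) = -5.14
(7) = 55.78
(8) = 19.25
(9) = -11.16
(10) = 130.54
(11) = 7.57
(12) = -23.30
(13) = -4.35
(14) = -8.97
(15) = -3.26
(16) = -5.76
(17) = -11.02
(18) = 16.18
(19) = -5.02
(20) = 25.91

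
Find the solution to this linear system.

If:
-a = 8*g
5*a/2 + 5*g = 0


Then:
a = 0
g = 0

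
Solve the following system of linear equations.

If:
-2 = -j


Then:
j = 2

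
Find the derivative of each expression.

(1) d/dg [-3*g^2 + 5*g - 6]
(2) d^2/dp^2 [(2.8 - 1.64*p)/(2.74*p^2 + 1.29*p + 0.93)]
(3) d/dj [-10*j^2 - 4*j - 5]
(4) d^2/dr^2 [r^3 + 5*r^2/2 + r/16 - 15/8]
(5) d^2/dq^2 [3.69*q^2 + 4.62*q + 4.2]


(1) = 5 - 6*g
(2) = (-(1.64*p - 2.8)*(5.48*p + 1.29)*(10.96*p + 2.58) + (26.9616*p - 11.1128)*(2.74*p^2 + 1.29*p + 0.93))/(2.74*p^2 + 1.29*p + 0.93)^3
(3) = -20*j - 4
(4) = 6*r + 5
(5) = 7.38000000000000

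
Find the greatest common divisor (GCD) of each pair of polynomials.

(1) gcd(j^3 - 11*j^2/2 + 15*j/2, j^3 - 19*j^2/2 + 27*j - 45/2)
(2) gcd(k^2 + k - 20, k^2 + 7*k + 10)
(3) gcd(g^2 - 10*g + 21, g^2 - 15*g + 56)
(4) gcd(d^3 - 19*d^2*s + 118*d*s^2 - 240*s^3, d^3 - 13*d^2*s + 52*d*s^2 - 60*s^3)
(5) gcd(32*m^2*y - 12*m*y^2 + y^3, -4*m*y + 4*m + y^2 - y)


(1) = gcd(j*(j - 3)*(j - 5/2), (j - 5)*(j - 3)*(j - 3/2)) = j - 3
(2) = k + 5
(3) = gcd((g - 7)*(g - 3), (g - 8)*(g - 7)) = g - 7
(4) = d^2 - 11*d*s + 30*s^2
(5) = gcd(y*(-8*m + y)*(-4*m + y), (-4*m + y)*(y - 1)) = -4*m + y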